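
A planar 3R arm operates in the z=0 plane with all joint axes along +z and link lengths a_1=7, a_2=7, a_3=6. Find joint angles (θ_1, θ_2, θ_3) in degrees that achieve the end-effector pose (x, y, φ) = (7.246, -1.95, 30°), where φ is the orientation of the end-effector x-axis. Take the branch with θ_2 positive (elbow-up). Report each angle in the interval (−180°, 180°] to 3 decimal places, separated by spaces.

-135.005 134.999 30.005

wrist centre = target − a_3·(cos φ, sin φ) = (2.0498, -4.9500)
cos θ_2 = (28.7044−7²−7²)/(2·7·7) = -0.7071; θ_2 = 134.9993° (elbow-up)
β = atan2(-4.9500,2.0498) = -67.5050°; ψ = atan2(4.9498,2.0503) = 67.4997°
θ_1 = β − ψ = -135.0047°
θ_3 = φ − θ_1 − θ_2 = 30.0054° (wrapped to (-180°,180°])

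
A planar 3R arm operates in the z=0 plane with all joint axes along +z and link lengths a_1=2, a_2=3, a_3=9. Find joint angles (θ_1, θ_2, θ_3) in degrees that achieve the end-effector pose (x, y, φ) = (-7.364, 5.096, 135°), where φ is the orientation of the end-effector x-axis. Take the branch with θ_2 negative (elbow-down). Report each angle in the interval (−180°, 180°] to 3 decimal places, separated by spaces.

wrist centre = target − a_3·(cos φ, sin φ) = (-1.0000, -1.2680)
cos θ_2 = (2.6078−2²−3²)/(2·2·3) = -0.8660; θ_2 = -149.9990° (elbow-down)
β = atan2(-1.2680,-1.0000) = -128.2628°; ψ = atan2(-1.5000,-0.5980) = -111.7365°
θ_1 = β − ψ = -16.5263°
θ_3 = φ − θ_1 − θ_2 = -58.4748° (wrapped to (-180°,180°])

-16.526 -149.999 -58.475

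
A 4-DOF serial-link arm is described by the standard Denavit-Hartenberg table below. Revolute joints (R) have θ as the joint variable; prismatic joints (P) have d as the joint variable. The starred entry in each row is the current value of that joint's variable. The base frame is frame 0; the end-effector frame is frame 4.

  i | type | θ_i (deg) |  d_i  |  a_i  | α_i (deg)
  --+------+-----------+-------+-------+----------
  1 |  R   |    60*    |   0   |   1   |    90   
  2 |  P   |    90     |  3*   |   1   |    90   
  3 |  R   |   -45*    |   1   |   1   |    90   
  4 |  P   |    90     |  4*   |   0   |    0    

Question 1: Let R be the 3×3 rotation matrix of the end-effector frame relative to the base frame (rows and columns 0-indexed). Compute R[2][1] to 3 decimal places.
End-effector y-axis (col 1 of R) = (0.6124,-0.3536,-0.7071)
R[2][1] = -0.7071

-0.707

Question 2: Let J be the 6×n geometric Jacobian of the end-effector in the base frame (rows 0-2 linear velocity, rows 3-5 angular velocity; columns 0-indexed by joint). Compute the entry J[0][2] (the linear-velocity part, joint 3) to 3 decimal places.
axis z_2 = (0.5000,0.8660,-0.0000); lever o_n−o_2 = (-2.5619,2.6338,-2.1213)
cross product → J_v[:, 2] = (-1.8371,1.0607,3.5355)
J_ω[:, 2] = z_2
entry J[0][2] = -1.8371

-1.837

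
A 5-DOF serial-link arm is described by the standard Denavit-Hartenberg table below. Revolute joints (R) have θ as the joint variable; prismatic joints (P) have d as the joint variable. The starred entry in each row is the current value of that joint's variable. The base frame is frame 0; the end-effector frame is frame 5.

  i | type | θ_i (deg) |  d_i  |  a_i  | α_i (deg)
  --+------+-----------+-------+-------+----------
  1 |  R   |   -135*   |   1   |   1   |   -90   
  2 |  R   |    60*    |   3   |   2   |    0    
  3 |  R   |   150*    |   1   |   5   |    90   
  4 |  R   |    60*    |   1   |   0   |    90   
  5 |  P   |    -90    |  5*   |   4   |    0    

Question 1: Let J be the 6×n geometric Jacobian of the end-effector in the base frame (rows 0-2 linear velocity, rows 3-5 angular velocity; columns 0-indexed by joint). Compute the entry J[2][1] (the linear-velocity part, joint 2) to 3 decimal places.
axis z_1 = (0.7071,-0.7071,0.0000); lever o_n−o_1 = (5.0064,2.8851,5.5311)
cross product → J_v[:, 1] = (-3.9111,-3.9111,5.5801)
J_ω[:, 1] = z_1
entry J[2][1] = 5.5801

5.580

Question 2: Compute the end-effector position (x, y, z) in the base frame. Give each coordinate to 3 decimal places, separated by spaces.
4.299 2.178 6.531

after link 1: o_1 = (-0.7071, -0.7071, 1.0000)
after link 2: o_2 = (0.7071, -3.5355, -0.7321)
after link 3: o_3 = (4.4761, -1.1808, 1.7679)
after link 4: o_4 = (4.8296, -0.8272, 0.9019)
after link 5: o_5 = (4.2993, 2.1780, 6.5311)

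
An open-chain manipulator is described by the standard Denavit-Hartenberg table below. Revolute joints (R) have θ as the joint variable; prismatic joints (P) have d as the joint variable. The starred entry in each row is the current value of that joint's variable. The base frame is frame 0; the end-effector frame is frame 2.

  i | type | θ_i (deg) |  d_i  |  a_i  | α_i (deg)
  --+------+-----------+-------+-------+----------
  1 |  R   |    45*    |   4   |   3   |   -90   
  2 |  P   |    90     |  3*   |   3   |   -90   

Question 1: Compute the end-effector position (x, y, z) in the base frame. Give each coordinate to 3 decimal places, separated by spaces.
0.000 4.243 1.000

after link 1: o_1 = (2.1213, 2.1213, 4.0000)
after link 2: o_2 = (0.0000, 4.2426, 1.0000)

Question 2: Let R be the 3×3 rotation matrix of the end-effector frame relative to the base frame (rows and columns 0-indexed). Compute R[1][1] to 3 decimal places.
End-effector y-axis (col 1 of R) = (0.7071,-0.7071,-0.0000)
R[1][1] = -0.7071

-0.707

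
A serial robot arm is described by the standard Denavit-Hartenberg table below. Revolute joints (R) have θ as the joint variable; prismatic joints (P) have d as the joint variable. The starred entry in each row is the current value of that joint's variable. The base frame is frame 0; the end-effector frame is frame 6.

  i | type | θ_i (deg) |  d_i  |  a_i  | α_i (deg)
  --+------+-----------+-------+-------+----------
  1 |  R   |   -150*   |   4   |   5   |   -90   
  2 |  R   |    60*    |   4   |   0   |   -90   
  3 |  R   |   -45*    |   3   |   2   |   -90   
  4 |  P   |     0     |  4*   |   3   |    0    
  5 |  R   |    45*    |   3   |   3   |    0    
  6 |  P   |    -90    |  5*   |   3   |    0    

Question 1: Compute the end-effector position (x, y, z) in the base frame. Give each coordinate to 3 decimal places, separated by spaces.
after link 1: o_1 = (-4.3301, -2.5000, 4.0000)
after link 2: o_2 = (-2.3301, -5.9641, 4.0000)
after link 3: o_3 = (0.0146, -6.2434, 1.2753)
after link 4: o_4 = (-2.4822, -6.8684, -3.0114)
after link 5: o_5 = (-5.9520, -8.1542, -5.0868)
after link 6: o_6 = (-7.5592, -6.7317, -10.5084)

-7.559 -6.732 -10.508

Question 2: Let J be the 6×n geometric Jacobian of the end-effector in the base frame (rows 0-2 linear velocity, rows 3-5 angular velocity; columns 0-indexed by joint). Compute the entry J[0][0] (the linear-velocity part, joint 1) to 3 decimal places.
6.732

axis z_0 = ẑ; lever o_n−o_0 = (-7.5592,-6.7317,-10.5084)
cross product → J_v[:, 0] = (6.7317,-7.5592,0.0000)
J_ω[:, 0] = z_0
entry J[0][0] = 6.7317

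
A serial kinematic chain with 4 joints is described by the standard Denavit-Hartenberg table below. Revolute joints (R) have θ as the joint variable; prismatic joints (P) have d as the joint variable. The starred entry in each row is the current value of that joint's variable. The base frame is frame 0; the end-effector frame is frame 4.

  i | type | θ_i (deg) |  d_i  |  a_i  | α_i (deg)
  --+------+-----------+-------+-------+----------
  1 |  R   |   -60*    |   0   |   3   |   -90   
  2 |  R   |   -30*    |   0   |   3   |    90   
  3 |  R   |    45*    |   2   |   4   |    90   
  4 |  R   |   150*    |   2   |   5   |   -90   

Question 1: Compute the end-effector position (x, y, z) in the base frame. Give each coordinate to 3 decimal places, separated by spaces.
after link 1: o_1 = (1.5000, -2.5981, 0.0000)
after link 2: o_2 = (2.7990, -4.8481, 1.5000)
after link 3: o_3 = (5.9733, -4.6892, 4.6463)
after link 4: o_4 = (0.7584, -4.6089, 5.9875)

0.758 -4.609 5.988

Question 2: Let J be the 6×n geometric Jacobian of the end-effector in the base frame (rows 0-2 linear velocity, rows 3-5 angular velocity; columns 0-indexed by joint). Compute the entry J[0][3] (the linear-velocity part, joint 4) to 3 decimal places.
axis z_3 = (-0.3062,-0.8839,0.3536); lever o_n−o_3 = (-5.2148,0.0802,1.3412)
cross product → J_v[:, 3] = (-1.2139,-1.4331,-4.6339)
J_ω[:, 3] = z_3
entry J[0][3] = -1.2139

-1.214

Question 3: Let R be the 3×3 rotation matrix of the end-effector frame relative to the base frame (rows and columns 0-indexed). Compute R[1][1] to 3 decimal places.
0.884

End-effector y-axis (col 1 of R) = (0.3062,0.8839,-0.3536)
R[1][1] = 0.8839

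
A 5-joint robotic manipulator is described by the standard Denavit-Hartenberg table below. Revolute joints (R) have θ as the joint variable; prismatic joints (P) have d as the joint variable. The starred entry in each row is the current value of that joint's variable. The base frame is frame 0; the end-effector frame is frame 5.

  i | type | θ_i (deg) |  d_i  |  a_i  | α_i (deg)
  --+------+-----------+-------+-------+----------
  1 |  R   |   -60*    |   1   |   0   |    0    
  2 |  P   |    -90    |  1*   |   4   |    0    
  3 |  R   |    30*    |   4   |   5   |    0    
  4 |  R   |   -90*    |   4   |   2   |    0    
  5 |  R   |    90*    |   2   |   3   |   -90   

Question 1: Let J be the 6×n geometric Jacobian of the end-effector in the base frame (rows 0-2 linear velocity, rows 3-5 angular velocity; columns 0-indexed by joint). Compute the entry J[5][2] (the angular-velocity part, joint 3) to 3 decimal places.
axis z_2 = (0.0000,0.0000,1.0000); lever o_n−o_2 = (-5.7321,-5.9282,10.0000)
cross product → J_v[:, 2] = (5.9282,-5.7321,0.0000)
J_ω[:, 2] = z_2
entry J[5][2] = 1.0000

1.000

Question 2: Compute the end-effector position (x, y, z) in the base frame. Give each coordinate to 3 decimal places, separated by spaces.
after link 1: o_1 = (0.0000, 0.0000, 1.0000)
after link 2: o_2 = (-3.4641, -2.0000, 2.0000)
after link 3: o_3 = (-5.9641, -6.3301, 6.0000)
after link 4: o_4 = (-7.6962, -5.3301, 10.0000)
after link 5: o_5 = (-9.1962, -7.9282, 12.0000)

-9.196 -7.928 12.000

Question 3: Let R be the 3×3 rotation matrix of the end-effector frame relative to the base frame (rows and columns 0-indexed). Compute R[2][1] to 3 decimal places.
-1.000

End-effector y-axis (col 1 of R) = (0.0000,-0.0000,-1.0000)
R[2][1] = -1.0000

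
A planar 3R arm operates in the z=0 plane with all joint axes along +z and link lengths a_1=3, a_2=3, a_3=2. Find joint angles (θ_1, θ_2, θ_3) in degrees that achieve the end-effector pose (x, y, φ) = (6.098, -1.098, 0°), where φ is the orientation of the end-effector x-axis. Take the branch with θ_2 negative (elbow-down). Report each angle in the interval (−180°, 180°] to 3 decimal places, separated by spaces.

30.002 -90.003 60.001

wrist centre = target − a_3·(cos φ, sin φ) = (4.0980, -1.0980)
cos θ_2 = (17.9992−3²−3²)/(2·3·3) = -0.0000; θ_2 = -90.0025° (elbow-down)
β = atan2(-1.0980,4.0980) = -14.9993°; ψ = atan2(-3.0000,2.9999) = -45.0013°
θ_1 = β − ψ = 30.0020°
θ_3 = φ − θ_1 − θ_2 = 60.0005° (wrapped to (-180°,180°])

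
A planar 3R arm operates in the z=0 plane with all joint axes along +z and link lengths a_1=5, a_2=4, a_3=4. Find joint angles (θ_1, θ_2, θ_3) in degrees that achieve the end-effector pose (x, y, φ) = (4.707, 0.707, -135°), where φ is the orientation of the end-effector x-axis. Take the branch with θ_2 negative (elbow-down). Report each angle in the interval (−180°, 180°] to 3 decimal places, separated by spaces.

45.002 -45.005 -134.997

wrist centre = target − a_3·(cos φ, sin φ) = (7.5354, 3.5354)
cos θ_2 = (69.2819−5²−4²)/(2·5·4) = 0.7070; θ_2 = -45.0048° (elbow-down)
β = atan2(3.5354,7.5354) = 25.1348°; ψ = atan2(-2.8287,7.8282) = -19.8670°
θ_1 = β − ψ = 45.0017°
θ_3 = φ − θ_1 − θ_2 = -134.9969° (wrapped to (-180°,180°])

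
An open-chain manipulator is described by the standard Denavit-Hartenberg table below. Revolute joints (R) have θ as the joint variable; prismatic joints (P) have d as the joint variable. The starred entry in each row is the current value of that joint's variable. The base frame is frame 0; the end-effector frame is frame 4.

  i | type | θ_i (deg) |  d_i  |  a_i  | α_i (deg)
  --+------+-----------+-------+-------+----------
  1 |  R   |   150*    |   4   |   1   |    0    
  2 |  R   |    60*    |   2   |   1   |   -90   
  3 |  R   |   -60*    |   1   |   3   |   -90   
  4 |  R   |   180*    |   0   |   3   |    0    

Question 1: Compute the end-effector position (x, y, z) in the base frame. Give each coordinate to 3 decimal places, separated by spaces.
after link 1: o_1 = (-0.8660, 0.5000, 4.0000)
after link 2: o_2 = (-1.7321, -0.0000, 6.0000)
after link 3: o_3 = (-2.5311, -1.6160, 8.5981)
after link 4: o_4 = (-1.2321, -0.8660, 6.0000)

-1.232 -0.866 6.000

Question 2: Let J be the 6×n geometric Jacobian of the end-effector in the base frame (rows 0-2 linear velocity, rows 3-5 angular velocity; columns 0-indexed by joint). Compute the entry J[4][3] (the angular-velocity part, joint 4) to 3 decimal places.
axis z_3 = (-0.7500,-0.4330,-0.5000); lever o_n−o_3 = (1.2990,0.7500,-2.5981)
cross product → J_v[:, 3] = (1.5000,-2.5981,-0.0000)
J_ω[:, 3] = z_3
entry J[4][3] = -0.4330

-0.433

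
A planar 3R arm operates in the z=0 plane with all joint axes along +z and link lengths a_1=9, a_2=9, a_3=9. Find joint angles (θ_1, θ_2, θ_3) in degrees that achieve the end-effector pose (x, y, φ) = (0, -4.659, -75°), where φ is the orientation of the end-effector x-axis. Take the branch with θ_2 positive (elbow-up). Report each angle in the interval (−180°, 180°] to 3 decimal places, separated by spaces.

45.001 150.001 89.998

wrist centre = target − a_3·(cos φ, sin φ) = (-2.3294, 4.0343)
cos θ_2 = (21.7018−9²−9²)/(2·9·9) = -0.8660; θ_2 = 150.0015° (elbow-up)
β = atan2(4.0343,-2.3294) = 120.0016°; ψ = atan2(4.4998,1.2057) = 75.0007°
θ_1 = β − ψ = 45.0008°
θ_3 = φ − θ_1 − θ_2 = 89.9977° (wrapped to (-180°,180°])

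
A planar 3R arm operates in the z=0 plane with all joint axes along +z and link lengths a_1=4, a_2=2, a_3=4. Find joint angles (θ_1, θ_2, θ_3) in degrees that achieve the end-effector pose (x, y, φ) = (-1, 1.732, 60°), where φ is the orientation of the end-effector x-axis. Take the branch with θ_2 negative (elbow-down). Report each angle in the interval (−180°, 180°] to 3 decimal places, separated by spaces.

-119.999 -119.999 -60.001

wrist centre = target − a_3·(cos φ, sin φ) = (-3.0000, -1.7321)
cos θ_2 = (12.0002−4²−2²)/(2·4·2) = -0.5000; θ_2 = -119.9993° (elbow-down)
β = atan2(-1.7321,-3.0000) = -149.9993°; ψ = atan2(-1.7321,3.0000) = -30.0000°
θ_1 = β − ψ = -119.9993°
θ_3 = φ − θ_1 − θ_2 = -60.0015° (wrapped to (-180°,180°])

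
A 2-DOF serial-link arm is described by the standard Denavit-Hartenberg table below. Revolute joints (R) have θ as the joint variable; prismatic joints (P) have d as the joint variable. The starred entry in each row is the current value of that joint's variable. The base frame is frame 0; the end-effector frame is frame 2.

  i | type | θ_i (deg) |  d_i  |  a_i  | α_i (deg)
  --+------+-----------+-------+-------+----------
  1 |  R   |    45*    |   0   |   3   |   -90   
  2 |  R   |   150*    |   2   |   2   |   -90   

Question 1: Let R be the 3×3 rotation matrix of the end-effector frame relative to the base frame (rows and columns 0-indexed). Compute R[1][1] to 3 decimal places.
End-effector y-axis (col 1 of R) = (0.7071,-0.7071,-0.0000)
R[1][1] = -0.7071

-0.707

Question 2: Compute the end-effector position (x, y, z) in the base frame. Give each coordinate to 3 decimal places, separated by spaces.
-0.518 2.311 -1.000

after link 1: o_1 = (2.1213, 2.1213, 0.0000)
after link 2: o_2 = (-0.5176, 2.3108, -1.0000)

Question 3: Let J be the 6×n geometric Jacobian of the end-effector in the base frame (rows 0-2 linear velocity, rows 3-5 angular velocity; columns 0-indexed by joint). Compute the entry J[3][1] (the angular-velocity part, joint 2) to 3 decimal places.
axis z_1 = (-0.7071,0.7071,0.0000); lever o_n−o_1 = (-2.6390,0.1895,-1.0000)
cross product → J_v[:, 1] = (-0.7071,-0.7071,1.7321)
J_ω[:, 1] = z_1
entry J[3][1] = -0.7071

-0.707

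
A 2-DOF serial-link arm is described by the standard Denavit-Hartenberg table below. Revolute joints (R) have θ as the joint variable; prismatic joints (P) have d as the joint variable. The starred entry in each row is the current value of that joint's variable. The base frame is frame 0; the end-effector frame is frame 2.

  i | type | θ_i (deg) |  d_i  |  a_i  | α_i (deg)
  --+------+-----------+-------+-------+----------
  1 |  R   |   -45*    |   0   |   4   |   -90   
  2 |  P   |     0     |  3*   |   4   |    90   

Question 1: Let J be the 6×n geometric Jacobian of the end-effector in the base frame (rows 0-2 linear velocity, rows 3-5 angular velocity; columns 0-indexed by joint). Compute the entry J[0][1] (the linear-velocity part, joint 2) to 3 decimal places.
prismatic axis z_1 = (0.7071,0.7071,0.0000)
J_v[:, 1] = z_1; J_ω[:, 1] = (0,0,0)
entry J[0][1] = 0.7071

0.707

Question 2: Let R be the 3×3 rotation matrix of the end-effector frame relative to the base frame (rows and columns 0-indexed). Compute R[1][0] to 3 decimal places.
End-effector x-axis (col 0 of R) = (0.7071,-0.7071,0.0000)
R[1][0] = -0.7071

-0.707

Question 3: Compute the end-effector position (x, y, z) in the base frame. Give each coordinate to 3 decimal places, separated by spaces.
7.778 -3.536 0.000

after link 1: o_1 = (2.8284, -2.8284, 0.0000)
after link 2: o_2 = (7.7782, -3.5355, 0.0000)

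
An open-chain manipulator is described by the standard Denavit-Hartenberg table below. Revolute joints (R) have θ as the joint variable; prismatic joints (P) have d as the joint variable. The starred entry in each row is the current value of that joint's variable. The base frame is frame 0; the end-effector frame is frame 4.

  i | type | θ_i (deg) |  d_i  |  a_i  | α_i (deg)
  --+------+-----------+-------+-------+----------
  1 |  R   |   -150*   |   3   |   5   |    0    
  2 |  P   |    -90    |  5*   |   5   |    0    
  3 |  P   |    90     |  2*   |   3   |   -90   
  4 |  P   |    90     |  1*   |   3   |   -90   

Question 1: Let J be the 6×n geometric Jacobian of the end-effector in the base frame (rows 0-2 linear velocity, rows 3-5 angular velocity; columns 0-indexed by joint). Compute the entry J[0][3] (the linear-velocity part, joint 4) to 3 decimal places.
0.500

prismatic axis z_3 = (0.5000,-0.8660,0.0000)
J_v[:, 3] = z_3; J_ω[:, 3] = (0,0,0)
entry J[0][3] = 0.5000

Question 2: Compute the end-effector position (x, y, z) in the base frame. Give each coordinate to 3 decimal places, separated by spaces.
after link 1: o_1 = (-4.3301, -2.5000, 3.0000)
after link 2: o_2 = (-6.8301, 1.8301, 8.0000)
after link 3: o_3 = (-9.4282, 0.3301, 10.0000)
after link 4: o_4 = (-8.9282, -0.5359, 7.0000)

-8.928 -0.536 7.000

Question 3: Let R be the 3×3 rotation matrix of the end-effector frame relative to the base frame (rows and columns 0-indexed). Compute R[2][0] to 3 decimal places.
-1.000

End-effector x-axis (col 0 of R) = (-0.0000,-0.0000,-1.0000)
R[2][0] = -1.0000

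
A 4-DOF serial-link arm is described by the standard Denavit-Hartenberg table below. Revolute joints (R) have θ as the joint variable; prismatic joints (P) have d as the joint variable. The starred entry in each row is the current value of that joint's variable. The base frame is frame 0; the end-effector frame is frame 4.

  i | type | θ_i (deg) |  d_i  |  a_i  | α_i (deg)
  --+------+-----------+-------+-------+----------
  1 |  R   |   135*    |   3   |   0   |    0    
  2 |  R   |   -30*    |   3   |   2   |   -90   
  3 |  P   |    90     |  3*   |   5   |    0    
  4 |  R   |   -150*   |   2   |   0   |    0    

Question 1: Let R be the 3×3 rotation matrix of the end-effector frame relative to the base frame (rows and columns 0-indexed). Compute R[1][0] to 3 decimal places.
0.483

End-effector x-axis (col 0 of R) = (-0.1294,0.4830,0.8660)
R[1][0] = 0.4830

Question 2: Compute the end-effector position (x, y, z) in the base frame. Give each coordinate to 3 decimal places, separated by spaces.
after link 1: o_1 = (0.0000, 0.0000, 3.0000)
after link 2: o_2 = (-0.5176, 1.9319, 6.0000)
after link 3: o_3 = (-3.4154, 1.1554, 1.0000)
after link 4: o_4 = (-5.3473, 0.6378, 1.0000)

-5.347 0.638 1.000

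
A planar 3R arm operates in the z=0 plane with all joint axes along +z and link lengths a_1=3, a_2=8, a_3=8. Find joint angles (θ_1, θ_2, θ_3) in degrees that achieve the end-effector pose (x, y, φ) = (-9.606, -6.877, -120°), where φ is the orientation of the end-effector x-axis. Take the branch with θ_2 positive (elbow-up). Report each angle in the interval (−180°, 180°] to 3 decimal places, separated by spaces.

44.993 150.002 45.005

wrist centre = target − a_3·(cos φ, sin φ) = (-5.6060, 0.0512)
cos θ_2 = (31.4299−3²−8²)/(2·3·8) = -0.8660; θ_2 = 150.0022° (elbow-up)
β = atan2(0.0512,-5.6060) = 179.4767°; ψ = atan2(3.9997,-3.9284) = 134.4842°
θ_1 = β − ψ = 44.9925°
θ_3 = φ − θ_1 − θ_2 = 45.0053° (wrapped to (-180°,180°])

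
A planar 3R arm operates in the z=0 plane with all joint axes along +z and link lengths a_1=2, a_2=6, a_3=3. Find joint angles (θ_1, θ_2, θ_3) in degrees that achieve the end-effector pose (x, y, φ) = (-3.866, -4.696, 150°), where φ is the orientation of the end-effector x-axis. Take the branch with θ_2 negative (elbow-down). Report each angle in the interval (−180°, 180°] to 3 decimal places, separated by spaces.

wrist centre = target − a_3·(cos φ, sin φ) = (-1.2679, -6.1960)
cos θ_2 = (39.9980−2²−6²)/(2·2·6) = -0.0001; θ_2 = -90.0047° (elbow-down)
β = atan2(-6.1960,-1.2679) = -101.5651°; ψ = atan2(-6.0000,1.9995) = -71.5692°
θ_1 = β − ψ = -29.9959°
θ_3 = φ − θ_1 − θ_2 = -89.9995° (wrapped to (-180°,180°])

-29.996 -90.005 -89.999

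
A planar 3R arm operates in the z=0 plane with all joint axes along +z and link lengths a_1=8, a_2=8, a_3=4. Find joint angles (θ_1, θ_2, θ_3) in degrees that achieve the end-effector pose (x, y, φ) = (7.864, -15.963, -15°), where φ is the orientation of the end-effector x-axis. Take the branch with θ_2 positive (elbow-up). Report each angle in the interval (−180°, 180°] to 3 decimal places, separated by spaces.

-90.004 30.011 44.993

wrist centre = target − a_3·(cos φ, sin φ) = (4.0003, -14.9277)
cos θ_2 = (238.8393−8²−8²)/(2·8·8) = 0.8659; θ_2 = 30.0107° (elbow-up)
β = atan2(-14.9277,4.0003) = -74.9985°; ψ = atan2(4.0013,14.9275) = 15.0053°
θ_1 = β − ψ = -90.0038°
θ_3 = φ − θ_1 − θ_2 = 44.9931° (wrapped to (-180°,180°])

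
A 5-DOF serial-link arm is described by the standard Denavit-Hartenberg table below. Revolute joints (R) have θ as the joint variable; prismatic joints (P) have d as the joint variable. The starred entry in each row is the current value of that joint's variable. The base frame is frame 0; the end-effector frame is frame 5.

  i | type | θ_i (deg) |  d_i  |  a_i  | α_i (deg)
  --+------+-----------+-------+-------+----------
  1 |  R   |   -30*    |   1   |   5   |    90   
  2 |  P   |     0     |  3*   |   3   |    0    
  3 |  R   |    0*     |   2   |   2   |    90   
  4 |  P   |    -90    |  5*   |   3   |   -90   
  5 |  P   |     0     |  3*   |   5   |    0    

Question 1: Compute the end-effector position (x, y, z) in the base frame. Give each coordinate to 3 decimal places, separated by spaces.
12.758 -3.902 -4.000

after link 1: o_1 = (4.3301, -2.5000, 1.0000)
after link 2: o_2 = (5.4282, -6.5981, 1.0000)
after link 3: o_3 = (6.1603, -9.3301, 1.0000)
after link 4: o_4 = (7.6603, -6.7321, -4.0000)
after link 5: o_5 = (12.7583, -3.9019, -4.0000)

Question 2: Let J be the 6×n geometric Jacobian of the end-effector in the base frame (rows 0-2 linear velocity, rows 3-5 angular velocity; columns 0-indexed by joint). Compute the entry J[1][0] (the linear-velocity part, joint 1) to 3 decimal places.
axis z_0 = ẑ; lever o_n−o_0 = (12.7583,-3.9019,-4.0000)
cross product → J_v[:, 0] = (3.9019,12.7583,-0.0000)
J_ω[:, 0] = z_0
entry J[1][0] = 12.7583

12.758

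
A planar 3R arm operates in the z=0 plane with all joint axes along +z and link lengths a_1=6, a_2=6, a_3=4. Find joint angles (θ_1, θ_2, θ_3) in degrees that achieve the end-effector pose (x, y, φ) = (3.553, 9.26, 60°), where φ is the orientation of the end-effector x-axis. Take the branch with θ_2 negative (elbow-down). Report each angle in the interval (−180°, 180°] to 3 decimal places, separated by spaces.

wrist centre = target − a_3·(cos φ, sin φ) = (1.5530, 5.7959)
cos θ_2 = (36.0042−6²−6²)/(2·6·6) = -0.4999; θ_2 = -119.9961° (elbow-down)
β = atan2(5.7959,1.5530) = 75.0001°; ψ = atan2(-5.1964,3.0004) = -59.9980°
θ_1 = β − ψ = 134.9981°
θ_3 = φ − θ_1 − θ_2 = 44.9980° (wrapped to (-180°,180°])

134.998 -119.996 44.998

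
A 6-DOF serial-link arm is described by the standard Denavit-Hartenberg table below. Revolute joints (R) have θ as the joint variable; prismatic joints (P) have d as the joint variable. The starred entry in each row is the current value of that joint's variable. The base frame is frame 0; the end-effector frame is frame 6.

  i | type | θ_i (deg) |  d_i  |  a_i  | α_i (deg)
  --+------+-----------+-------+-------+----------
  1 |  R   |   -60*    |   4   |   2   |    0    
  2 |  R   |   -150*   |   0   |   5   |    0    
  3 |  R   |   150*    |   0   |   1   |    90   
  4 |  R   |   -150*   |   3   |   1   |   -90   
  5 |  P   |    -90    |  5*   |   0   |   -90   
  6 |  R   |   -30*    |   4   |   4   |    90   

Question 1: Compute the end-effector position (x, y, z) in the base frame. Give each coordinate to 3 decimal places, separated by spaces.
-8.843 -2.611 -4.562

after link 1: o_1 = (1.0000, -1.7321, 4.0000)
after link 2: o_2 = (-3.3301, 0.7679, 4.0000)
after link 3: o_3 = (-2.8301, -0.0981, 4.0000)
after link 4: o_4 = (-5.8612, -0.8481, 3.5000)
after link 5: o_5 = (-4.6112, -3.0131, -0.8301)
after link 6: o_6 = (-8.8433, -2.6112, -4.5622)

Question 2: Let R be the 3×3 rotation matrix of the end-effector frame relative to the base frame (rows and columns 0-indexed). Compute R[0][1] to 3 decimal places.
End-effector y-axis (col 1 of R) = (-0.4330,0.7500,-0.5000)
R[0][1] = -0.4330

-0.433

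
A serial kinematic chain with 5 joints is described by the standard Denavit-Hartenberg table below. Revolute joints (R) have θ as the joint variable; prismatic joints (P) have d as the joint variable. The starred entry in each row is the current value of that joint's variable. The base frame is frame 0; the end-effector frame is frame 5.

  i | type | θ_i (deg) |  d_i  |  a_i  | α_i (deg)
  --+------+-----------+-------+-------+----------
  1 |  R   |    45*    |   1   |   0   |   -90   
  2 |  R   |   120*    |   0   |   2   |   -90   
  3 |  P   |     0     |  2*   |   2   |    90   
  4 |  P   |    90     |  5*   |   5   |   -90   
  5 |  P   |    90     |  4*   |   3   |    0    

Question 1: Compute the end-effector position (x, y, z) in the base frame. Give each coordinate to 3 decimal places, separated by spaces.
after link 1: o_1 = (0.0000, 0.0000, 1.0000)
after link 2: o_2 = (-0.7071, -0.7071, -0.7321)
after link 3: o_3 = (-2.6390, -2.6390, -1.4641)
after link 4: o_4 = (-9.2364, -2.1653, 1.0359)
after link 5: o_5 = (-5.7008, -2.8724, 4.5000)

-5.701 -2.872 4.500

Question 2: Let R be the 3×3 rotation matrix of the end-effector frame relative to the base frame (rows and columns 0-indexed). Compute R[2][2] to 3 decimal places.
End-effector z-axis (col 2 of R) = (0.3536,0.3536,0.8660)
R[2][2] = 0.8660

0.866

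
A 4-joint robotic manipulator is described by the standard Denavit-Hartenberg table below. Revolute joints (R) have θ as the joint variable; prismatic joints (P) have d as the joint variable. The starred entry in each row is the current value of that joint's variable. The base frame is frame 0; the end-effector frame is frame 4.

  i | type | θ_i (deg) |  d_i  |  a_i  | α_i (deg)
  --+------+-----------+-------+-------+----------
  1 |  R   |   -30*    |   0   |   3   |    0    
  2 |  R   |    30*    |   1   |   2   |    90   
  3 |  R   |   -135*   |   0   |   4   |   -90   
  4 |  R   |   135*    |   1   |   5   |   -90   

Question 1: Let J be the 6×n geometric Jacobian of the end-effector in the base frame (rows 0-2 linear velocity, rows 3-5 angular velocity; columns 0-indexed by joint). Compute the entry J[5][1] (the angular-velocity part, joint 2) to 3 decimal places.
axis z_1 = (0.0000,0.0000,1.0000); lever o_n−o_1 = (2.3787,3.5355,-0.0355)
cross product → J_v[:, 1] = (-3.5355,2.3787,0.0000)
J_ω[:, 1] = z_1
entry J[5][1] = 1.0000

1.000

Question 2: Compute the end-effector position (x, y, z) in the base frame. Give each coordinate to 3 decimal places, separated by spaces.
after link 1: o_1 = (2.5981, -1.5000, 0.0000)
after link 2: o_2 = (4.5981, -1.5000, 1.0000)
after link 3: o_3 = (1.7696, -1.5000, -1.8284)
after link 4: o_4 = (4.9768, 2.0355, -0.0355)

4.977 2.036 -0.036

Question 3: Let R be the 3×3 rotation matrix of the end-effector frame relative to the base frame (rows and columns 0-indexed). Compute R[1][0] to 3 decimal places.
0.707

End-effector x-axis (col 0 of R) = (0.5000,0.7071,0.5000)
R[1][0] = 0.7071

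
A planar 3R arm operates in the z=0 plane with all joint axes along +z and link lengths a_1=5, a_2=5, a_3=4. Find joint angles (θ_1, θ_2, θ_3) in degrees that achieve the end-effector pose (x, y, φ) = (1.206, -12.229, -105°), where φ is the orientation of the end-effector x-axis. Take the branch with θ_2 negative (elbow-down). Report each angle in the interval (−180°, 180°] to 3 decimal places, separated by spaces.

wrist centre = target − a_3·(cos φ, sin φ) = (2.2413, -8.3653)
cos θ_2 = (75.0015−5²−5²)/(2·5·5) = 0.5000; θ_2 = -59.9980° (elbow-down)
β = atan2(-8.3653,2.2413) = -75.0013°; ψ = atan2(-4.3300,7.5002) = -29.9990°
θ_1 = β − ψ = -45.0023°
θ_3 = φ − θ_1 − θ_2 = 0.0003° (wrapped to (-180°,180°])

-45.002 -59.998 0.000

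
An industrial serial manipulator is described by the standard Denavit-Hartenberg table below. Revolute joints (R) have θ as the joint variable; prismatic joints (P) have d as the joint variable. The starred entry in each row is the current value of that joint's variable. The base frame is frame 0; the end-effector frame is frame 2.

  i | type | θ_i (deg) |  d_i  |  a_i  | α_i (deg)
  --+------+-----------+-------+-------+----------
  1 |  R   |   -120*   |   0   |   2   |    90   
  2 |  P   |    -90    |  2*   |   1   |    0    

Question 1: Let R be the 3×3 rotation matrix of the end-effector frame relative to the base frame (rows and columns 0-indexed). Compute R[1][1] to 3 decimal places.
End-effector y-axis (col 1 of R) = (-0.5000,-0.8660,0.0000)
R[1][1] = -0.8660

-0.866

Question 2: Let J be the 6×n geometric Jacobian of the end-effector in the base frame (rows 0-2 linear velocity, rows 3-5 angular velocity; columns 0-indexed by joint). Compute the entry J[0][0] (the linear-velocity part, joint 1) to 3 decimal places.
axis z_0 = ẑ; lever o_n−o_0 = (-2.7321,-0.7321,-1.0000)
cross product → J_v[:, 0] = (0.7321,-2.7321,0.0000)
J_ω[:, 0] = z_0
entry J[0][0] = 0.7321

0.732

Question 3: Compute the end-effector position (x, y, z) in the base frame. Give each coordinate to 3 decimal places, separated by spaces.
-2.732 -0.732 -1.000

after link 1: o_1 = (-1.0000, -1.7321, 0.0000)
after link 2: o_2 = (-2.7321, -0.7321, -1.0000)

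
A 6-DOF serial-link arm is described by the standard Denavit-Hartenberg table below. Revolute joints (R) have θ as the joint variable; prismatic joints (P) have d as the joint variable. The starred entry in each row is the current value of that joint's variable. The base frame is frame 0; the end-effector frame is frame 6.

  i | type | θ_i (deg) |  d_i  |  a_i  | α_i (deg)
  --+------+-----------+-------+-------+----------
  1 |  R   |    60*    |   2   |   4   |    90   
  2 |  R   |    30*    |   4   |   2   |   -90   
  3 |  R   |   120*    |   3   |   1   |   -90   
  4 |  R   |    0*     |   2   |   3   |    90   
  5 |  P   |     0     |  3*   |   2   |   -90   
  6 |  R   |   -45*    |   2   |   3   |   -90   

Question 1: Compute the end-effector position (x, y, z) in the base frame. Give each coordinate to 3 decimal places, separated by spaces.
after link 1: o_1 = (2.0000, 3.4641, 2.0000)
after link 2: o_2 = (6.3301, 2.9641, 3.0000)
after link 3: o_3 = (4.6136, 1.7231, 5.3481)
after link 4: o_4 = (1.8301, 0.0981, 3.7321)
after link 5: o_5 = (-0.8529, -1.0849, 5.8301)
after link 6: o_6 = (-3.3175, -3.6795, 6.2709)

-3.317 -3.679 6.271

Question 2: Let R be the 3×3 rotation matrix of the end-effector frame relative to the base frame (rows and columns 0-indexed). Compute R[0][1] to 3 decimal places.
End-effector y-axis (col 1 of R) = (-0.0580,0.8995,0.4330)
R[0][1] = -0.0580

-0.058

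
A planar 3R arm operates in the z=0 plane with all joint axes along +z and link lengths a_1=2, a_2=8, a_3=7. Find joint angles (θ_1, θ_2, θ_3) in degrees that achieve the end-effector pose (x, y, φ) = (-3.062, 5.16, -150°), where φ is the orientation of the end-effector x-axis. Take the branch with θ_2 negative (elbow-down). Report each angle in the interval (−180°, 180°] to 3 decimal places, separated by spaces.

120.004 -60.007 150.003

wrist centre = target − a_3·(cos φ, sin φ) = (3.0002, 8.6600)
cos θ_2 = (83.9967−2²−8²)/(2·2·8) = 0.4999; θ_2 = -60.0069° (elbow-down)
β = atan2(8.6600,3.0002) = 70.8918°; ψ = atan2(-6.9287,5.9992) = -49.1125°
θ_1 = β − ψ = 120.0043°
θ_3 = φ − θ_1 − θ_2 = 150.0026° (wrapped to (-180°,180°])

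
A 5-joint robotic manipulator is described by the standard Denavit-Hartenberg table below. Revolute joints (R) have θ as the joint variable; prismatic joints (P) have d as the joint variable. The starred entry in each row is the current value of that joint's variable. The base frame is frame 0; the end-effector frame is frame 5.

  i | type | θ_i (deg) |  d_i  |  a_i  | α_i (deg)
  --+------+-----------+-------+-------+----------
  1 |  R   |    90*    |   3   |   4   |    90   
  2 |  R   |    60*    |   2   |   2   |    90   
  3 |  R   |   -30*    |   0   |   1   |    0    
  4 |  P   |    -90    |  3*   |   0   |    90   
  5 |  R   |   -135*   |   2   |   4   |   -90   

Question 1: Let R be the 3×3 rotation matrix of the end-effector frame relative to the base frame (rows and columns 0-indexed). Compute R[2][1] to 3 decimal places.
0.750

End-effector y-axis (col 1 of R) = (-0.5000,0.4330,0.7500)
R[2][1] = 0.7500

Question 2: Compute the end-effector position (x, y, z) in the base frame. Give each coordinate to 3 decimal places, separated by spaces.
4.949 5.423 5.121

after link 1: o_1 = (0.0000, 4.0000, 3.0000)
after link 2: o_2 = (2.0000, 5.0000, 4.7321)
after link 3: o_3 = (1.5000, 5.4330, 5.4821)
after link 4: o_4 = (1.5000, 8.0311, 3.9821)
after link 5: o_5 = (4.9495, 5.4227, 5.1210)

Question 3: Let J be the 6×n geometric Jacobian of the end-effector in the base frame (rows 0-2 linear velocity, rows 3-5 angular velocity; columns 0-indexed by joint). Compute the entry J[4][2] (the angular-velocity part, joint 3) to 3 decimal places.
0.866

axis z_2 = (0.0000,0.8660,-0.5000); lever o_n−o_2 = (2.9495,0.4227,0.3890)
cross product → J_v[:, 2] = (0.5482,-1.4747,-2.5543)
J_ω[:, 2] = z_2
entry J[4][2] = 0.8660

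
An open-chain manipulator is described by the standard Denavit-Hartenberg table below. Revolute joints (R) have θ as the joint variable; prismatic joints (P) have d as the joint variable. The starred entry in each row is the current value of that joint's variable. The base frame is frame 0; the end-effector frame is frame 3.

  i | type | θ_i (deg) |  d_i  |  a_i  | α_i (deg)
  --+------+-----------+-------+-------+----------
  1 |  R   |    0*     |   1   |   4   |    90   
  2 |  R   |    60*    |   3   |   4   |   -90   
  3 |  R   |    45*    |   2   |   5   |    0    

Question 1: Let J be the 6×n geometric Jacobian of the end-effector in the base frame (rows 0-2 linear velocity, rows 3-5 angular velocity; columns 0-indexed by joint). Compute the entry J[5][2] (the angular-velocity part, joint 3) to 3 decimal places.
0.500

axis z_2 = (-0.8660,-0.0000,0.5000); lever o_n−o_2 = (0.0357,3.5355,4.0619)
cross product → J_v[:, 2] = (-1.7678,3.5355,-3.0619)
J_ω[:, 2] = z_2
entry J[5][2] = 0.5000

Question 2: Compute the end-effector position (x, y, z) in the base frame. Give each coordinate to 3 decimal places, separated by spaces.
6.036 0.536 8.526

after link 1: o_1 = (4.0000, 0.0000, 1.0000)
after link 2: o_2 = (6.0000, -3.0000, 4.4641)
after link 3: o_3 = (6.0357, 0.5355, 8.5260)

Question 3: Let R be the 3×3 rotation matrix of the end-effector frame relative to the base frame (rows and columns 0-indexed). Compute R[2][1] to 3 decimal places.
End-effector y-axis (col 1 of R) = (-0.3536,0.7071,-0.6124)
R[2][1] = -0.6124

-0.612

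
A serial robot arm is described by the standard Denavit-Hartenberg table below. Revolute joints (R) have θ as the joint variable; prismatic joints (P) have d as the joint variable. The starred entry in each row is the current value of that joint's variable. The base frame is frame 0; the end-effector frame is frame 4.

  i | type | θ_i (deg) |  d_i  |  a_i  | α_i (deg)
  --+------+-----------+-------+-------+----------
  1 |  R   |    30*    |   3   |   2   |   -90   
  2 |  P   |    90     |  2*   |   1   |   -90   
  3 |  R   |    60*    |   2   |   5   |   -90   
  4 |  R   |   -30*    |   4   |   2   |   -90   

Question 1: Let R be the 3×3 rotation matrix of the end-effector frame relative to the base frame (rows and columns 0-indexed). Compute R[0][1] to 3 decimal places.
-0.250

End-effector y-axis (col 1 of R) = (-0.2500,0.4330,-0.8660)
R[0][1] = -0.2500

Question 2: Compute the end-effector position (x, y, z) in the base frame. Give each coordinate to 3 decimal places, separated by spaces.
2.049 -5.549 2.098

after link 1: o_1 = (1.7321, 1.0000, 3.0000)
after link 2: o_2 = (0.7321, 2.7321, 2.0000)
after link 3: o_3 = (1.1651, -2.0179, -0.5000)
after link 4: o_4 = (2.0490, -5.5490, 2.0981)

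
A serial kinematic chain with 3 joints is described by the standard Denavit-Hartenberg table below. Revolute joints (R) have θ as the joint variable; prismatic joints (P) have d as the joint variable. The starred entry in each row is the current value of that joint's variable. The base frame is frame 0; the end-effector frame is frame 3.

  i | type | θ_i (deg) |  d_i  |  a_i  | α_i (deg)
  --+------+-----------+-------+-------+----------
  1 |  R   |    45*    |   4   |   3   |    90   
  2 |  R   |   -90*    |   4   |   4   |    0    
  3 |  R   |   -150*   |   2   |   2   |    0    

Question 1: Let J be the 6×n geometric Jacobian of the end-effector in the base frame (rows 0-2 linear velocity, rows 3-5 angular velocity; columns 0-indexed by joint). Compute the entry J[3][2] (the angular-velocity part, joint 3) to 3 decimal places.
0.707

axis z_2 = (0.7071,-0.7071,0.0000); lever o_n−o_2 = (0.7071,-2.1213,1.7321)
cross product → J_v[:, 2] = (-1.2247,-1.2247,-1.0000)
J_ω[:, 2] = z_2
entry J[3][2] = 0.7071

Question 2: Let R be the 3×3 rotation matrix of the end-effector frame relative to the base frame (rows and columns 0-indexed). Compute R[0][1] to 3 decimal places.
End-effector y-axis (col 1 of R) = (-0.6124,-0.6124,-0.5000)
R[0][1] = -0.6124

-0.612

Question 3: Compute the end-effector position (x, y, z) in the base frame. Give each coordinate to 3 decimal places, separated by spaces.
5.657 -2.828 1.732

after link 1: o_1 = (2.1213, 2.1213, 4.0000)
after link 2: o_2 = (4.9497, -0.7071, 0.0000)
after link 3: o_3 = (5.6569, -2.8284, 1.7321)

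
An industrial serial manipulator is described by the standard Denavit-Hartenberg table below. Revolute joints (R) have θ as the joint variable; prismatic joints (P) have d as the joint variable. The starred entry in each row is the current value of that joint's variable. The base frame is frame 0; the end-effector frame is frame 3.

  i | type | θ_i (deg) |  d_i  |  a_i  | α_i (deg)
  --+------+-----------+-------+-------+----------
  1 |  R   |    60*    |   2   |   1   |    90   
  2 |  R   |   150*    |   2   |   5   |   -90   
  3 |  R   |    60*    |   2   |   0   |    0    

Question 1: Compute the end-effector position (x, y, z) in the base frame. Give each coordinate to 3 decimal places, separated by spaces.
-0.433 -4.750 2.768

after link 1: o_1 = (0.5000, 0.8660, 2.0000)
after link 2: o_2 = (0.0670, -3.8840, 4.5000)
after link 3: o_3 = (-0.4330, -4.7500, 2.7679)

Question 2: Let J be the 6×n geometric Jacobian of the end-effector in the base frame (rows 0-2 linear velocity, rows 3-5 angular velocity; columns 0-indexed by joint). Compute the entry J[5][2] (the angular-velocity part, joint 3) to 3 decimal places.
-0.866

axis z_2 = (-0.2500,-0.4330,-0.8660); lever o_n−o_2 = (-0.5000,-0.8660,-1.7321)
cross product → J_v[:, 2] = (0.0000,-0.0000,-0.0000)
J_ω[:, 2] = z_2
entry J[5][2] = -0.8660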